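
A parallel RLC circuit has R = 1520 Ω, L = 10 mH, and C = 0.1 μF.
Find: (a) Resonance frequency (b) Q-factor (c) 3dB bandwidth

Step 1 — Resonance: ω₀ = 1/√(LC) = 1/√(0.01·1e-07) = 3.162e+04 rad/s.
Step 2 — f₀ = ω₀/(2π) = 5033 Hz.
Step 3 — Parallel Q: Q = R/(ω₀L) = 1520/(3.162e+04·0.01) = 4.807.
Step 4 — Bandwidth: Δω = ω₀/Q = 6579 rad/s; BW = Δω/(2π) = 1047 Hz.

(a) f₀ = 5033 Hz  (b) Q = 4.807  (c) BW = 1047 Hz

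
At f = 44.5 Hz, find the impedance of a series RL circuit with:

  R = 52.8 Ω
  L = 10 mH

Step 1 — Angular frequency: ω = 2π·f = 2π·44.5 = 279.6 rad/s.
Step 2 — Component impedances:
  R: Z = R = 52.8 Ω
  L: Z = jωL = j·279.6·0.01 = 0 + j2.796 Ω
Step 3 — Series combination: Z_total = R + L = 52.8 + j2.796 Ω = 52.87∠3.0° Ω.

Z = 52.8 + j2.796 Ω = 52.87∠3.0° Ω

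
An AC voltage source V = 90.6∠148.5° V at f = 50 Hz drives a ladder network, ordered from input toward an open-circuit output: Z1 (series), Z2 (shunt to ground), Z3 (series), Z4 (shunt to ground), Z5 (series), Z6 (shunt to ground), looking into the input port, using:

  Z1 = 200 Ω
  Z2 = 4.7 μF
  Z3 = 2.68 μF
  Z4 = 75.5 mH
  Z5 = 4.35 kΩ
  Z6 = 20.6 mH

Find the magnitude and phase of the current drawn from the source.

Step 1 — Angular frequency: ω = 2π·f = 2π·50 = 314.2 rad/s.
Step 2 — Component impedances:
  Z1: Z = R = 200 Ω
  Z2: Z = 1/(jωC) = -j/(ω·C) = 0 - j677.3 Ω
  Z3: Z = 1/(jωC) = -j/(ω·C) = 0 - j1188 Ω
  Z4: Z = jωL = j·314.2·0.0755 = 0 + j23.72 Ω
  Z5: Z = R = 4350 Ω
  Z6: Z = jωL = j·314.2·0.0206 = 0 + j6.472 Ω
Step 3 — Ladder network (open output): work backward from the far end, alternating series and parallel combinations. Z_in = 200 - j428.1 Ω = 472.6∠-65.0° Ω.
Step 4 — Source phasor: V = 90.6∠148.5° V = -77.25 + j47.34 V.
Step 5 — Ohm's law: I = V / Z_total = (-77.25 + j47.34) / (200 - j428.1) = -0.1599 - j0.1057 A.
Step 6 — Convert to polar: |I| = 0.1917 A, ∠I = -146.5°.

I = 0.1917∠-146.5° A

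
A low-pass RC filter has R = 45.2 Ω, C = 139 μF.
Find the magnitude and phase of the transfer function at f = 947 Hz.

Step 1 — Angular frequency: ω = 2π·947 = 5950 rad/s.
Step 2 — Transfer function: H(jω) = 1/(1 + jωRC).
Step 3 — Denominator: 1 + jωRC = 1 + j·5950·45.2·0.000139 = 1 + j37.38.
Step 4 — H = 0.000715 - j0.02673.
Step 5 — Magnitude: |H| = 0.02674 (-31.5 dB); phase: φ = -88.5°.

|H| = 0.02674 (-31.5 dB), φ = -88.5°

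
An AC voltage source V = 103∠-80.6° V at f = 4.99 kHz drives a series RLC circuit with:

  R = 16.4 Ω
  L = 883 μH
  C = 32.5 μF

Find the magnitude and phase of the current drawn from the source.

Step 1 — Angular frequency: ω = 2π·f = 2π·4990 = 3.135e+04 rad/s.
Step 2 — Component impedances:
  R: Z = R = 16.4 Ω
  L: Z = jωL = j·3.135e+04·0.000883 = 0 + j27.68 Ω
  C: Z = 1/(jωC) = -j/(ω·C) = 0 - j0.9814 Ω
Step 3 — Series combination: Z_total = R + L + C = 16.4 + j26.7 Ω = 31.34∠58.4° Ω.
Step 4 — Source phasor: V = 103∠-80.6° V = 16.82 - j101.6 V.
Step 5 — Ohm's law: I = V / Z_total = (16.82 - j101.6) / (16.4 + j26.7) = -2.482 - j2.154 A.
Step 6 — Convert to polar: |I| = 3.287 A, ∠I = -139.0°.

I = 3.287∠-139.0° A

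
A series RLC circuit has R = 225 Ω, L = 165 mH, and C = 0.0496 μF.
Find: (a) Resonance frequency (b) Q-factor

Step 1 — Resonance condition Im(Z)=0 gives ω₀ = 1/√(LC).
Step 2 — ω₀ = 1/√(0.165·4.96e-08) = 1.105e+04 rad/s.
Step 3 — f₀ = ω₀/(2π) = 1759 Hz.
Step 4 — Series Q: Q = ω₀L/R = 1.105e+04·0.165/225 = 8.106.

(a) f₀ = 1759 Hz  (b) Q = 8.106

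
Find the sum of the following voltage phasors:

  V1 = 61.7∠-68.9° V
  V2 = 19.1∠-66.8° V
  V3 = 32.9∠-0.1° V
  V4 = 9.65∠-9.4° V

Step 1 — Convert each phasor to rectangular form:
  V1 = 61.7·(cos(-68.9°) + j·sin(-68.9°)) = 22.21 - j57.56 V
  V2 = 19.1·(cos(-66.8°) + j·sin(-66.8°)) = 7.524 - j17.56 V
  V3 = 32.9·(cos(-0.1°) + j·sin(-0.1°)) = 32.9 - j0.05742 V
  V4 = 9.65·(cos(-9.4°) + j·sin(-9.4°)) = 9.52 - j1.576 V
Step 2 — Sum components: V_total = 72.16 - j76.75 V.
Step 3 — Convert to polar: |V_total| = 105.3 V, ∠V_total = -46.8°.

V_total = 105.3∠-46.8° V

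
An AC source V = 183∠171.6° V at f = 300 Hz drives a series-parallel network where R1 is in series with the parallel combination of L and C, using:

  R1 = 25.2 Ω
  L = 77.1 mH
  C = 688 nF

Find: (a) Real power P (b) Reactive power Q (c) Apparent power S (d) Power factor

Step 1 — Angular frequency: ω = 2π·f = 2π·300 = 1885 rad/s.
Step 2 — Component impedances:
  R1: Z = R = 25.2 Ω
  L: Z = jωL = j·1885·0.0771 = 0 + j145.3 Ω
  C: Z = 1/(jωC) = -j/(ω·C) = 0 - j771.1 Ω
Step 3 — Parallel branch: L || C = 1/(1/L + 1/C) = 0 + j179.1 Ω.
Step 4 — Series with R1: Z_total = R1 + (L || C) = 25.2 + j179.1 Ω = 180.8∠82.0° Ω.
Step 5 — Source phasor: V = 183∠171.6° V = -181 + j26.73 V.
Step 6 — Current: I = V / Z = 0.006889 + j1.012 A = 1.012∠89.6° A.
Step 7 — Complex power: S = V·I* = 25.8 + j183.4 VA.
Step 8 — Real power: P = Re(S) = 25.8 W.
Step 9 — Reactive power: Q = Im(S) = 183.4 VAR.
Step 10 — Apparent power: |S| = 185.2 VA.
Step 11 — Power factor: PF = P/|S| = 0.1393 (lagging).

(a) P = 25.8 W  (b) Q = 183.4 VAR  (c) S = 185.2 VA  (d) PF = 0.1393 (lagging)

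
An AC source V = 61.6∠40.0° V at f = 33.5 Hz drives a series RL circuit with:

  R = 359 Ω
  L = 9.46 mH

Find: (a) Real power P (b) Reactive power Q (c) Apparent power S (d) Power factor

Step 1 — Angular frequency: ω = 2π·f = 2π·33.5 = 210.5 rad/s.
Step 2 — Component impedances:
  R: Z = R = 359 Ω
  L: Z = jωL = j·210.5·0.00946 = 0 + j1.991 Ω
Step 3 — Series combination: Z_total = R + L = 359 + j1.991 Ω = 359∠0.3° Ω.
Step 4 — Source phasor: V = 61.6∠40.0° V = 47.19 + j39.6 V.
Step 5 — Current: I = V / Z = 0.1321 + j0.1096 A = 0.1716∠39.7° A.
Step 6 — Complex power: S = V·I* = 10.57 + j0.05862 VA.
Step 7 — Real power: P = Re(S) = 10.57 W.
Step 8 — Reactive power: Q = Im(S) = 0.05862 VAR.
Step 9 — Apparent power: |S| = 10.57 VA.
Step 10 — Power factor: PF = P/|S| = 1 (lagging).

(a) P = 10.57 W  (b) Q = 0.05862 VAR  (c) S = 10.57 VA  (d) PF = 1 (lagging)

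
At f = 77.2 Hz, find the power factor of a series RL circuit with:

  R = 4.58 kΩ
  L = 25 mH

Step 1 — Angular frequency: ω = 2π·f = 2π·77.2 = 485.1 rad/s.
Step 2 — Component impedances:
  R: Z = R = 4580 Ω
  L: Z = jωL = j·485.1·0.025 = 0 + j12.13 Ω
Step 3 — Series combination: Z_total = R + L = 4580 + j12.13 Ω = 4580∠0.2° Ω.
Step 4 — Power factor: PF = cos(φ) = Re(Z)/|Z| = 4580/4580 = 1.
Step 5 — Type: Im(Z) = 12.13 ⇒ lagging (phase φ = 0.2°).

PF = 1 (lagging, φ = 0.2°)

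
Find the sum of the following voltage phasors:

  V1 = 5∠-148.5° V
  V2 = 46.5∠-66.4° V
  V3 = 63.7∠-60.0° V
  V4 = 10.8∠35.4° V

Step 1 — Convert each phasor to rectangular form:
  V1 = 5·(cos(-148.5°) + j·sin(-148.5°)) = -4.263 - j2.612 V
  V2 = 46.5·(cos(-66.4°) + j·sin(-66.4°)) = 18.62 - j42.61 V
  V3 = 63.7·(cos(-60.0°) + j·sin(-60.0°)) = 31.85 - j55.17 V
  V4 = 10.8·(cos(35.4°) + j·sin(35.4°)) = 8.803 + j6.256 V
Step 2 — Sum components: V_total = 55.01 - j94.13 V.
Step 3 — Convert to polar: |V_total| = 109 V, ∠V_total = -59.7°.

V_total = 109∠-59.7° V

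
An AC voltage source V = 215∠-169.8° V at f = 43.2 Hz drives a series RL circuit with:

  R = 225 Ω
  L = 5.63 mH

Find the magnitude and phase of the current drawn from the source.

Step 1 — Angular frequency: ω = 2π·f = 2π·43.2 = 271.4 rad/s.
Step 2 — Component impedances:
  R: Z = R = 225 Ω
  L: Z = jωL = j·271.4·0.00563 = 0 + j1.528 Ω
Step 3 — Series combination: Z_total = R + L = 225 + j1.528 Ω = 225∠0.4° Ω.
Step 4 — Source phasor: V = 215∠-169.8° V = -211.6 - j38.07 V.
Step 5 — Ohm's law: I = V / Z_total = (-211.6 - j38.07) / (225 + j1.528) = -0.9416 - j0.1628 A.
Step 6 — Convert to polar: |I| = 0.9555 A, ∠I = -170.2°.

I = 0.9555∠-170.2° A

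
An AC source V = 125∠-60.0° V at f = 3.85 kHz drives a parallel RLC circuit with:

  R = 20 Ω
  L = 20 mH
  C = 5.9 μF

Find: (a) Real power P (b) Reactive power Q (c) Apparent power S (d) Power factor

Step 1 — Angular frequency: ω = 2π·f = 2π·3850 = 2.419e+04 rad/s.
Step 2 — Component impedances:
  R: Z = R = 20 Ω
  L: Z = jωL = j·2.419e+04·0.02 = 0 + j483.8 Ω
  C: Z = 1/(jωC) = -j/(ω·C) = 0 - j7.007 Ω
Step 3 — Parallel combination: 1/Z_total = 1/R + 1/L + 1/C; Z_total = 2.244 - j6.312 Ω = 6.699∠-70.4° Ω.
Step 4 — Source phasor: V = 125∠-60.0° V = 62.5 - j108.3 V.
Step 5 — Current: I = V / Z = 18.35 + j3.378 A = 18.66∠10.4° A.
Step 6 — Complex power: S = V·I* = 781.2 - j2198 VA.
Step 7 — Real power: P = Re(S) = 781.2 W.
Step 8 — Reactive power: Q = Im(S) = -2198 VAR.
Step 9 — Apparent power: |S| = 2332 VA.
Step 10 — Power factor: PF = P/|S| = 0.3349 (leading).

(a) P = 781.2 W  (b) Q = -2198 VAR  (c) S = 2332 VA  (d) PF = 0.3349 (leading)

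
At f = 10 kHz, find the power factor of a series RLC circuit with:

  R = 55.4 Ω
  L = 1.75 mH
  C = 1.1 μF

Step 1 — Angular frequency: ω = 2π·f = 2π·1e+04 = 6.283e+04 rad/s.
Step 2 — Component impedances:
  R: Z = R = 55.4 Ω
  L: Z = jωL = j·6.283e+04·0.00175 = 0 + j110 Ω
  C: Z = 1/(jωC) = -j/(ω·C) = 0 - j14.47 Ω
Step 3 — Series combination: Z_total = R + L + C = 55.4 + j95.49 Ω = 110.4∠59.9° Ω.
Step 4 — Power factor: PF = cos(φ) = Re(Z)/|Z| = 55.4/110.4 = 0.5018.
Step 5 — Type: Im(Z) = 95.49 ⇒ lagging (phase φ = 59.9°).

PF = 0.5018 (lagging, φ = 59.9°)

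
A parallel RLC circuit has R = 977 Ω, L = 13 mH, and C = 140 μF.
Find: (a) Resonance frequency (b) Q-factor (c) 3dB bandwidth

Step 1 — Resonance: ω₀ = 1/√(LC) = 1/√(0.013·0.00014) = 741.2 rad/s.
Step 2 — f₀ = ω₀/(2π) = 118 Hz.
Step 3 — Parallel Q: Q = R/(ω₀L) = 977/(741.2·0.013) = 101.4.
Step 4 — Bandwidth: Δω = ω₀/Q = 7.311 rad/s; BW = Δω/(2π) = 1.164 Hz.

(a) f₀ = 118 Hz  (b) Q = 101.4  (c) BW = 1.164 Hz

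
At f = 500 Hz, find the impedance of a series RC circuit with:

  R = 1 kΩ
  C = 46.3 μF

Step 1 — Angular frequency: ω = 2π·f = 2π·500 = 3142 rad/s.
Step 2 — Component impedances:
  R: Z = R = 1000 Ω
  C: Z = 1/(jωC) = -j/(ω·C) = 0 - j6.875 Ω
Step 3 — Series combination: Z_total = R + C = 1000 - j6.875 Ω = 1000∠-0.4° Ω.

Z = 1000 - j6.875 Ω = 1000∠-0.4° Ω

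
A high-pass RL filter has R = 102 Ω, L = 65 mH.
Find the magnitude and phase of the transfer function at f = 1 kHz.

Step 1 — Angular frequency: ω = 2π·1000 = 6283 rad/s.
Step 2 — Transfer function: H(jω) = jωL/(R + jωL).
Step 3 — Numerator jωL = j·408.4; denominator R + jωL = 102 + j408.4.
Step 4 — H = 0.9413 + j0.2351.
Step 5 — Magnitude: |H| = 0.9702 (-0.3 dB); phase: φ = 14.0°.

|H| = 0.9702 (-0.3 dB), φ = 14.0°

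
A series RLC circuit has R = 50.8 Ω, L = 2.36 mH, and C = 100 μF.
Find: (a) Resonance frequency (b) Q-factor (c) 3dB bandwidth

Step 1 — Resonance condition Im(Z)=0 gives ω₀ = 1/√(LC).
Step 2 — ω₀ = 1/√(0.00236·0.0001) = 2058 rad/s.
Step 3 — f₀ = ω₀/(2π) = 327.6 Hz.
Step 4 — Series Q: Q = ω₀L/R = 2058·0.00236/50.8 = 0.09563.
Step 5 — 3dB bandwidth: Δω = ω₀/Q = 2.153e+04 rad/s; BW = Δω/(2π) = 3426 Hz.

(a) f₀ = 327.6 Hz  (b) Q = 0.09563  (c) BW = 3426 Hz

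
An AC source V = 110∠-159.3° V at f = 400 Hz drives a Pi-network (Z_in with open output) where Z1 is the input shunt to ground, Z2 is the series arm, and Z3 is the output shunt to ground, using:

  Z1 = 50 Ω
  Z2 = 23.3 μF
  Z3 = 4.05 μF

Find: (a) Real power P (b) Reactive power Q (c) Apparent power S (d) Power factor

Step 1 — Angular frequency: ω = 2π·f = 2π·400 = 2513 rad/s.
Step 2 — Component impedances:
  Z1: Z = R = 50 Ω
  Z2: Z = 1/(jωC) = -j/(ω·C) = 0 - j17.08 Ω
  Z3: Z = 1/(jωC) = -j/(ω·C) = 0 - j98.24 Ω
Step 3 — With open output, the series arm Z2 and the output shunt Z3 appear in series to ground: Z2 + Z3 = 0 - j115.3 Ω.
Step 4 — Parallel with input shunt Z1: Z_in = Z1 || (Z2 + Z3) = 42.09 - j18.25 Ω = 45.87∠-23.4° Ω.
Step 5 — Source phasor: V = 110∠-159.3° V = -102.9 - j38.88 V.
Step 6 — Current: I = V / Z = -1.721 - j1.67 A = 2.398∠-135.9° A.
Step 7 — Complex power: S = V·I* = 242 - j104.9 VA.
Step 8 — Real power: P = Re(S) = 242 W.
Step 9 — Reactive power: Q = Im(S) = -104.9 VAR.
Step 10 — Apparent power: |S| = 263.8 VA.
Step 11 — Power factor: PF = P/|S| = 0.9175 (leading).

(a) P = 242 W  (b) Q = -104.9 VAR  (c) S = 263.8 VA  (d) PF = 0.9175 (leading)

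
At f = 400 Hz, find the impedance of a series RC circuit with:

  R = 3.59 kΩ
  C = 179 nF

Step 1 — Angular frequency: ω = 2π·f = 2π·400 = 2513 rad/s.
Step 2 — Component impedances:
  R: Z = R = 3590 Ω
  C: Z = 1/(jωC) = -j/(ω·C) = 0 - j2223 Ω
Step 3 — Series combination: Z_total = R + C = 3590 - j2223 Ω = 4222∠-31.8° Ω.

Z = 3590 - j2223 Ω = 4222∠-31.8° Ω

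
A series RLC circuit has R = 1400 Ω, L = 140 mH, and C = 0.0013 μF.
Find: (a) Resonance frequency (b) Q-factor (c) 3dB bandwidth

Step 1 — Resonance condition Im(Z)=0 gives ω₀ = 1/√(LC).
Step 2 — ω₀ = 1/√(0.14·1.3e-09) = 7.412e+04 rad/s.
Step 3 — f₀ = ω₀/(2π) = 1.18e+04 Hz.
Step 4 — Series Q: Q = ω₀L/R = 7.412e+04·0.14/1400 = 7.412.
Step 5 — 3dB bandwidth: Δω = ω₀/Q = 1e+04 rad/s; BW = Δω/(2π) = 1592 Hz.

(a) f₀ = 1.18e+04 Hz  (b) Q = 7.412  (c) BW = 1592 Hz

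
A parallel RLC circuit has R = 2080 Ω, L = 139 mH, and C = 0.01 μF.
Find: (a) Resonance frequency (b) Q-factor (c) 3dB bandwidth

Step 1 — Resonance: ω₀ = 1/√(LC) = 1/√(0.139·1e-08) = 2.682e+04 rad/s.
Step 2 — f₀ = ω₀/(2π) = 4269 Hz.
Step 3 — Parallel Q: Q = R/(ω₀L) = 2080/(2.682e+04·0.139) = 0.5579.
Step 4 — Bandwidth: Δω = ω₀/Q = 4.808e+04 rad/s; BW = Δω/(2π) = 7652 Hz.

(a) f₀ = 4269 Hz  (b) Q = 0.5579  (c) BW = 7652 Hz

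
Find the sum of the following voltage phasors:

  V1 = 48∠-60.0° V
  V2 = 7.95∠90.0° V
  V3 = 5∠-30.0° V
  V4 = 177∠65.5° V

Step 1 — Convert each phasor to rectangular form:
  V1 = 48·(cos(-60.0°) + j·sin(-60.0°)) = 24 - j41.57 V
  V2 = 7.95·(cos(90.0°) + j·sin(90.0°)) = 0 + j7.95 V
  V3 = 5·(cos(-30.0°) + j·sin(-30.0°)) = 4.33 - j2.5 V
  V4 = 177·(cos(65.5°) + j·sin(65.5°)) = 73.4 + j161.1 V
Step 2 — Sum components: V_total = 101.7 + j124.9 V.
Step 3 — Convert to polar: |V_total| = 161.1 V, ∠V_total = 50.8°.

V_total = 161.1∠50.8° V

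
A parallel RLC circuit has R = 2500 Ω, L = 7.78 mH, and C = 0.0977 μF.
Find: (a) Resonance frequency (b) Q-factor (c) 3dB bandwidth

Step 1 — Resonance: ω₀ = 1/√(LC) = 1/√(0.00778·9.77e-08) = 3.627e+04 rad/s.
Step 2 — f₀ = ω₀/(2π) = 5773 Hz.
Step 3 — Parallel Q: Q = R/(ω₀L) = 2500/(3.627e+04·0.00778) = 8.859.
Step 4 — Bandwidth: Δω = ω₀/Q = 4094 rad/s; BW = Δω/(2π) = 651.6 Hz.

(a) f₀ = 5773 Hz  (b) Q = 8.859  (c) BW = 651.6 Hz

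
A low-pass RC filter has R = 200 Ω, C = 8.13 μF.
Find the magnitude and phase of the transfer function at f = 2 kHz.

Step 1 — Angular frequency: ω = 2π·2000 = 1.257e+04 rad/s.
Step 2 — Transfer function: H(jω) = 1/(1 + jωRC).
Step 3 — Denominator: 1 + jωRC = 1 + j·1.257e+04·200·8.13e-06 = 1 + j20.43.
Step 4 — H = 0.002389 - j0.04882.
Step 5 — Magnitude: |H| = 0.04888 (-26.2 dB); phase: φ = -87.2°.

|H| = 0.04888 (-26.2 dB), φ = -87.2°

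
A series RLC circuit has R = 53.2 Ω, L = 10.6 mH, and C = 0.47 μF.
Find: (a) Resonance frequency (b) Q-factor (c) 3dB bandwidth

Step 1 — Resonance: ω₀ = 1/√(LC) = 1/√(0.0106·4.7e-07) = 1.417e+04 rad/s.
Step 2 — f₀ = ω₀/(2π) = 2255 Hz.
Step 3 — Series Q: Q = ω₀L/R = 1.417e+04·0.0106/53.2 = 2.823.
Step 4 — Bandwidth: Δω = ω₀/Q = 5019 rad/s; BW = Δω/(2π) = 798.8 Hz.

(a) f₀ = 2255 Hz  (b) Q = 2.823  (c) BW = 798.8 Hz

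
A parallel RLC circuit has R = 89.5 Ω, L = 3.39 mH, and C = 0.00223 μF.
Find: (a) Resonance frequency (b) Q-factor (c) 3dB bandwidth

Step 1 — Resonance: ω₀ = 1/√(LC) = 1/√(0.00339·2.23e-09) = 3.637e+05 rad/s.
Step 2 — f₀ = ω₀/(2π) = 5.789e+04 Hz.
Step 3 — Parallel Q: Q = R/(ω₀L) = 89.5/(3.637e+05·0.00339) = 0.07259.
Step 4 — Bandwidth: Δω = ω₀/Q = 5.01e+06 rad/s; BW = Δω/(2π) = 7.974e+05 Hz.

(a) f₀ = 5.789e+04 Hz  (b) Q = 0.07259  (c) BW = 7.974e+05 Hz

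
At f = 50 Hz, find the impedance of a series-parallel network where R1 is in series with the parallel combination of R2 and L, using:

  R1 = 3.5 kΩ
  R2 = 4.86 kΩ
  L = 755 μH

Step 1 — Angular frequency: ω = 2π·f = 2π·50 = 314.2 rad/s.
Step 2 — Component impedances:
  R1: Z = R = 3500 Ω
  R2: Z = R = 4860 Ω
  L: Z = jωL = j·314.2·0.000755 = 0 + j0.2372 Ω
Step 3 — Parallel branch: R2 || L = 1/(1/R2 + 1/L) = 1.158e-05 + j0.2372 Ω.
Step 4 — Series with R1: Z_total = R1 + (R2 || L) = 3500 + j0.2372 Ω = 3500∠0.0° Ω.

Z = 3500 + j0.2372 Ω = 3500∠0.0° Ω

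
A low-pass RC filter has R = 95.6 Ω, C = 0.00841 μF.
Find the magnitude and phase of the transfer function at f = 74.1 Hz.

Step 1 — Angular frequency: ω = 2π·74.1 = 465.6 rad/s.
Step 2 — Transfer function: H(jω) = 1/(1 + jωRC).
Step 3 — Denominator: 1 + jωRC = 1 + j·465.6·95.6·8.41e-09 = 1 + j0.0003743.
Step 4 — H = 1 - j0.0003743.
Step 5 — Magnitude: |H| = 1 (-0.0 dB); phase: φ = -0.0°.

|H| = 1 (-0.0 dB), φ = -0.0°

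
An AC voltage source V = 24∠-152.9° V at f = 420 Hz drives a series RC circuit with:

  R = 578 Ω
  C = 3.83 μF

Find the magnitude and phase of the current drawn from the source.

Step 1 — Angular frequency: ω = 2π·f = 2π·420 = 2639 rad/s.
Step 2 — Component impedances:
  R: Z = R = 578 Ω
  C: Z = 1/(jωC) = -j/(ω·C) = 0 - j98.94 Ω
Step 3 — Series combination: Z_total = R + C = 578 - j98.94 Ω = 586.4∠-9.7° Ω.
Step 4 — Source phasor: V = 24∠-152.9° V = -21.37 - j10.93 V.
Step 5 — Ohm's law: I = V / Z_total = (-21.37 - j10.93) / (578 - j98.94) = -0.03277 - j0.02452 A.
Step 6 — Convert to polar: |I| = 0.04093 A, ∠I = -143.2°.

I = 0.04093∠-143.2° A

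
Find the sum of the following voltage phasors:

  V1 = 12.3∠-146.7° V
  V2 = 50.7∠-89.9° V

Step 1 — Convert each phasor to rectangular form:
  V1 = 12.3·(cos(-146.7°) + j·sin(-146.7°)) = -10.28 - j6.753 V
  V2 = 50.7·(cos(-89.9°) + j·sin(-89.9°)) = 0.08849 - j50.7 V
Step 2 — Sum components: V_total = -10.19 - j57.45 V.
Step 3 — Convert to polar: |V_total| = 58.35 V, ∠V_total = -100.1°.

V_total = 58.35∠-100.1° V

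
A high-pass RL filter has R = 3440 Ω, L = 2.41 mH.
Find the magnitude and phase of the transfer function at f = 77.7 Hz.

Step 1 — Angular frequency: ω = 2π·77.7 = 488.2 rad/s.
Step 2 — Transfer function: H(jω) = jωL/(R + jωL).
Step 3 — Numerator jωL = j·1.177; denominator R + jωL = 3440 + j1.177.
Step 4 — H = 1.17e-07 + j0.000342.
Step 5 — Magnitude: |H| = 0.000342 (-69.3 dB); phase: φ = 90.0°.

|H| = 0.000342 (-69.3 dB), φ = 90.0°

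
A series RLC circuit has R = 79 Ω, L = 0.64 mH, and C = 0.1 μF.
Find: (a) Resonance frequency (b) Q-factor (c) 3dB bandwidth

Step 1 — Resonance condition Im(Z)=0 gives ω₀ = 1/√(LC).
Step 2 — ω₀ = 1/√(0.00064·1e-07) = 1.25e+05 rad/s.
Step 3 — f₀ = ω₀/(2π) = 1.989e+04 Hz.
Step 4 — Series Q: Q = ω₀L/R = 1.25e+05·0.00064/79 = 1.013.
Step 5 — 3dB bandwidth: Δω = ω₀/Q = 1.234e+05 rad/s; BW = Δω/(2π) = 1.965e+04 Hz.

(a) f₀ = 1.989e+04 Hz  (b) Q = 1.013  (c) BW = 1.965e+04 Hz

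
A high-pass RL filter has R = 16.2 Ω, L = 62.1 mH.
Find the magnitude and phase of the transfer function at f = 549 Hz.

Step 1 — Angular frequency: ω = 2π·549 = 3449 rad/s.
Step 2 — Transfer function: H(jω) = jωL/(R + jωL).
Step 3 — Numerator jωL = j·214.2; denominator R + jωL = 16.2 + j214.2.
Step 4 — H = 0.9943 + j0.0752.
Step 5 — Magnitude: |H| = 0.9972 (-0.0 dB); phase: φ = 4.3°.

|H| = 0.9972 (-0.0 dB), φ = 4.3°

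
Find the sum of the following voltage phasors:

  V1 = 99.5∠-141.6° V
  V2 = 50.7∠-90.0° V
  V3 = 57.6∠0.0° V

Step 1 — Convert each phasor to rectangular form:
  V1 = 99.5·(cos(-141.6°) + j·sin(-141.6°)) = -77.98 - j61.8 V
  V2 = 50.7·(cos(-90.0°) + j·sin(-90.0°)) = 0 - j50.7 V
  V3 = 57.6·(cos(0.0°) + j·sin(0.0°)) = 57.6 V
Step 2 — Sum components: V_total = -20.38 - j112.5 V.
Step 3 — Convert to polar: |V_total| = 114.3 V, ∠V_total = -100.3°.

V_total = 114.3∠-100.3° V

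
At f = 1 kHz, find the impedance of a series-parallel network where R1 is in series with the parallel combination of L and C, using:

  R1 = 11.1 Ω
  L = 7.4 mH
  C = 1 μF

Step 1 — Angular frequency: ω = 2π·f = 2π·1000 = 6283 rad/s.
Step 2 — Component impedances:
  R1: Z = R = 11.1 Ω
  L: Z = jωL = j·6283·0.0074 = 0 + j46.5 Ω
  C: Z = 1/(jωC) = -j/(ω·C) = 0 - j159.2 Ω
Step 3 — Parallel branch: L || C = 1/(1/L + 1/C) = 0 + j65.68 Ω.
Step 4 — Series with R1: Z_total = R1 + (L || C) = 11.1 + j65.68 Ω = 66.62∠80.4° Ω.

Z = 11.1 + j65.68 Ω = 66.62∠80.4° Ω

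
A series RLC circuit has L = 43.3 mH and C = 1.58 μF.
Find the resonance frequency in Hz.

Step 1 — Resonance condition Im(Z)=0 gives ω₀ = 1/√(LC).
Step 2 — ω₀ = 1/√(0.0433·1.58e-06) = 3823 rad/s.
Step 3 — f₀ = ω₀/(2π) = 608.5 Hz.

f₀ = 608.5 Hz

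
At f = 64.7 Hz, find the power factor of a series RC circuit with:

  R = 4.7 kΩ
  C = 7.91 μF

Step 1 — Angular frequency: ω = 2π·f = 2π·64.7 = 406.5 rad/s.
Step 2 — Component impedances:
  R: Z = R = 4700 Ω
  C: Z = 1/(jωC) = -j/(ω·C) = 0 - j311 Ω
Step 3 — Series combination: Z_total = R + C = 4700 - j311 Ω = 4710∠-3.8° Ω.
Step 4 — Power factor: PF = cos(φ) = Re(Z)/|Z| = 4700/4710.3 = 0.9978.
Step 5 — Type: Im(Z) = -311 ⇒ leading (phase φ = -3.8°).

PF = 0.9978 (leading, φ = -3.8°)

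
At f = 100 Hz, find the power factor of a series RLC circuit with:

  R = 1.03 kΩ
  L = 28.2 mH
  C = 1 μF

Step 1 — Angular frequency: ω = 2π·f = 2π·100 = 628.3 rad/s.
Step 2 — Component impedances:
  R: Z = R = 1030 Ω
  L: Z = jωL = j·628.3·0.0282 = 0 + j17.72 Ω
  C: Z = 1/(jωC) = -j/(ω·C) = 0 - j1592 Ω
Step 3 — Series combination: Z_total = R + L + C = 1030 - j1574 Ω = 1881∠-56.8° Ω.
Step 4 — Power factor: PF = cos(φ) = Re(Z)/|Z| = 1030/1881 = 0.5476.
Step 5 — Type: Im(Z) = -1574 ⇒ leading (phase φ = -56.8°).

PF = 0.5476 (leading, φ = -56.8°)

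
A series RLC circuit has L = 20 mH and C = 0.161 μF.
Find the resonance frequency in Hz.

Step 1 — Resonance condition Im(Z)=0 gives ω₀ = 1/√(LC).
Step 2 — ω₀ = 1/√(0.02·1.61e-07) = 1.762e+04 rad/s.
Step 3 — f₀ = ω₀/(2π) = 2805 Hz.

f₀ = 2805 Hz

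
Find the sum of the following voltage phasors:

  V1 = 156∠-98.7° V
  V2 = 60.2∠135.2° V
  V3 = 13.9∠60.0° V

Step 1 — Convert each phasor to rectangular form:
  V1 = 156·(cos(-98.7°) + j·sin(-98.7°)) = -23.6 - j154.2 V
  V2 = 60.2·(cos(135.2°) + j·sin(135.2°)) = -42.72 + j42.42 V
  V3 = 13.9·(cos(60.0°) + j·sin(60.0°)) = 6.95 + j12.04 V
Step 2 — Sum components: V_total = -59.36 - j99.75 V.
Step 3 — Convert to polar: |V_total| = 116.1 V, ∠V_total = -120.8°.

V_total = 116.1∠-120.8° V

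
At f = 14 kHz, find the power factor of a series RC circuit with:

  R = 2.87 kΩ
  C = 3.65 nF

Step 1 — Angular frequency: ω = 2π·f = 2π·1.4e+04 = 8.796e+04 rad/s.
Step 2 — Component impedances:
  R: Z = R = 2870 Ω
  C: Z = 1/(jωC) = -j/(ω·C) = 0 - j3115 Ω
Step 3 — Series combination: Z_total = R + C = 2870 - j3115 Ω = 4235∠-47.3° Ω.
Step 4 — Power factor: PF = cos(φ) = Re(Z)/|Z| = 2870/4235.3 = 0.6776.
Step 5 — Type: Im(Z) = -3115 ⇒ leading (phase φ = -47.3°).

PF = 0.6776 (leading, φ = -47.3°)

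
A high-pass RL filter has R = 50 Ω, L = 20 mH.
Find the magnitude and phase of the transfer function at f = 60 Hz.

Step 1 — Angular frequency: ω = 2π·60 = 377 rad/s.
Step 2 — Transfer function: H(jω) = jωL/(R + jωL).
Step 3 — Numerator jωL = j·7.54; denominator R + jωL = 50 + j7.54.
Step 4 — H = 0.02223 + j0.1474.
Step 5 — Magnitude: |H| = 0.1491 (-16.5 dB); phase: φ = 81.4°.

|H| = 0.1491 (-16.5 dB), φ = 81.4°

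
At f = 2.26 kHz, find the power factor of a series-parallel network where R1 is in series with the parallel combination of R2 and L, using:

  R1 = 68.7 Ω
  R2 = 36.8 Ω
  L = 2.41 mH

Step 1 — Angular frequency: ω = 2π·f = 2π·2260 = 1.42e+04 rad/s.
Step 2 — Component impedances:
  R1: Z = R = 68.7 Ω
  R2: Z = R = 36.8 Ω
  L: Z = jωL = j·1.42e+04·0.00241 = 0 + j34.22 Ω
Step 3 — Parallel branch: R2 || L = 1/(1/R2 + 1/L) = 17.07 + j18.35 Ω.
Step 4 — Series with R1: Z_total = R1 + (R2 || L) = 85.77 + j18.35 Ω = 87.71∠12.1° Ω.
Step 5 — Power factor: PF = cos(φ) = Re(Z)/|Z| = 85.77/87.71 = 0.9779.
Step 6 — Type: Im(Z) = 18.35 ⇒ lagging (phase φ = 12.1°).

PF = 0.9779 (lagging, φ = 12.1°)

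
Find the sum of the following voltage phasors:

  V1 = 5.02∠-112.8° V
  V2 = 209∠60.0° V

Step 1 — Convert each phasor to rectangular form:
  V1 = 5.02·(cos(-112.8°) + j·sin(-112.8°)) = -1.945 - j4.628 V
  V2 = 209·(cos(60.0°) + j·sin(60.0°)) = 104.5 + j181 V
Step 2 — Sum components: V_total = 102.6 + j176.4 V.
Step 3 — Convert to polar: |V_total| = 204 V, ∠V_total = 59.8°.

V_total = 204∠59.8° V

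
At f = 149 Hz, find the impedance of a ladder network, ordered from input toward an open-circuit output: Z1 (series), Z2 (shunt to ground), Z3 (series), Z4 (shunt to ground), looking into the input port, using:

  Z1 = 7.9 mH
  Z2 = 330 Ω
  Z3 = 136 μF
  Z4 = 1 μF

Step 1 — Angular frequency: ω = 2π·f = 2π·149 = 936.2 rad/s.
Step 2 — Component impedances:
  Z1: Z = jωL = j·936.2·0.0079 = 0 + j7.396 Ω
  Z2: Z = R = 330 Ω
  Z3: Z = 1/(jωC) = -j/(ω·C) = 0 - j7.854 Ω
  Z4: Z = 1/(jωC) = -j/(ω·C) = 0 - j1068 Ω
Step 3 — Ladder network (open output): work backward from the far end, alternating series and parallel combinations. Z_in = 301.6 - j85.11 Ω = 313.4∠-15.8° Ω.

Z = 301.6 - j85.11 Ω = 313.4∠-15.8° Ω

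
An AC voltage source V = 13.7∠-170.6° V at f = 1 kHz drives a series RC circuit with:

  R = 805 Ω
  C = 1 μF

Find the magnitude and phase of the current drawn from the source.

Step 1 — Angular frequency: ω = 2π·f = 2π·1000 = 6283 rad/s.
Step 2 — Component impedances:
  R: Z = R = 805 Ω
  C: Z = 1/(jωC) = -j/(ω·C) = 0 - j159.2 Ω
Step 3 — Series combination: Z_total = R + C = 805 - j159.2 Ω = 820.6∠-11.2° Ω.
Step 4 — Source phasor: V = 13.7∠-170.6° V = -13.52 - j2.238 V.
Step 5 — Ohm's law: I = V / Z_total = (-13.52 - j2.238) / (805 - j159.2) = -0.01563 - j0.00587 A.
Step 6 — Convert to polar: |I| = 0.0167 A, ∠I = -159.4°.

I = 0.0167∠-159.4° A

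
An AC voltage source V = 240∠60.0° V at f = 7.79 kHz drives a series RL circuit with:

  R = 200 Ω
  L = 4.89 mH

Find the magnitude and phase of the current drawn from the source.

Step 1 — Angular frequency: ω = 2π·f = 2π·7790 = 4.895e+04 rad/s.
Step 2 — Component impedances:
  R: Z = R = 200 Ω
  L: Z = jωL = j·4.895e+04·0.00489 = 0 + j239.3 Ω
Step 3 — Series combination: Z_total = R + L = 200 + j239.3 Ω = 311.9∠50.1° Ω.
Step 4 — Source phasor: V = 240∠60.0° V = 120 + j207.8 V.
Step 5 — Ohm's law: I = V / Z_total = (120 + j207.8) / (200 + j239.3) = 0.758 + j0.1321 A.
Step 6 — Convert to polar: |I| = 0.7695 A, ∠I = 9.9°.

I = 0.7695∠9.9° A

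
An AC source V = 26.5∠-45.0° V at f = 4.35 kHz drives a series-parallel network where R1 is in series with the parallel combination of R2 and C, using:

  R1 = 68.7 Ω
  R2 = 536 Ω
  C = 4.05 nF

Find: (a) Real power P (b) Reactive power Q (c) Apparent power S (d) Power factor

Step 1 — Angular frequency: ω = 2π·f = 2π·4350 = 2.733e+04 rad/s.
Step 2 — Component impedances:
  R1: Z = R = 68.7 Ω
  R2: Z = R = 536 Ω
  C: Z = 1/(jωC) = -j/(ω·C) = 0 - j9034 Ω
Step 3 — Parallel branch: R2 || C = 1/(1/R2 + 1/C) = 534.1 - j31.69 Ω.
Step 4 — Series with R1: Z_total = R1 + (R2 || C) = 602.8 - j31.69 Ω = 603.7∠-3.0° Ω.
Step 5 — Source phasor: V = 26.5∠-45.0° V = 18.74 - j18.74 V.
Step 6 — Current: I = V / Z = 0.03263 - j0.02937 A = 0.0439∠-42.0° A.
Step 7 — Complex power: S = V·I* = 1.162 - j0.06107 VA.
Step 8 — Real power: P = Re(S) = 1.162 W.
Step 9 — Reactive power: Q = Im(S) = -0.06107 VAR.
Step 10 — Apparent power: |S| = 1.163 VA.
Step 11 — Power factor: PF = P/|S| = 0.9986 (leading).

(a) P = 1.162 W  (b) Q = -0.06107 VAR  (c) S = 1.163 VA  (d) PF = 0.9986 (leading)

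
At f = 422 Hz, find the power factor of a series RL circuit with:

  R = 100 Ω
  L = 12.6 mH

Step 1 — Angular frequency: ω = 2π·f = 2π·422 = 2652 rad/s.
Step 2 — Component impedances:
  R: Z = R = 100 Ω
  L: Z = jωL = j·2652·0.0126 = 0 + j33.41 Ω
Step 3 — Series combination: Z_total = R + L = 100 + j33.41 Ω = 105.4∠18.5° Ω.
Step 4 — Power factor: PF = cos(φ) = Re(Z)/|Z| = 100/105.43 = 0.9485.
Step 5 — Type: Im(Z) = 33.41 ⇒ lagging (phase φ = 18.5°).

PF = 0.9485 (lagging, φ = 18.5°)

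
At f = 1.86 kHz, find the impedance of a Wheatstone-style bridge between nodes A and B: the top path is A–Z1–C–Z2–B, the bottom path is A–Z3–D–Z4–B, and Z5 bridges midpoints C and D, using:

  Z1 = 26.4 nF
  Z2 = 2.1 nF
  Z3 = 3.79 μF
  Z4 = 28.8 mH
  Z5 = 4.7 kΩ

Step 1 — Angular frequency: ω = 2π·f = 2π·1860 = 1.169e+04 rad/s.
Step 2 — Component impedances:
  Z1: Z = 1/(jωC) = -j/(ω·C) = 0 - j3241 Ω
  Z2: Z = 1/(jωC) = -j/(ω·C) = 0 - j4.075e+04 Ω
  Z3: Z = 1/(jωC) = -j/(ω·C) = 0 - j22.58 Ω
  Z4: Z = jωL = j·1.169e+04·0.0288 = 0 + j336.6 Ω
  Z5: Z = R = 4700 Ω
Step 3 — Bridge requires nodal analysis (the Z5 bridge couples midpoints C and D, so the two paths cannot be reduced to a simple series/parallel combination). Setting node B to ground and injecting 1 A at node A, the 3-node admittance system at A, C, D solves to V_A = Z_AB = 0.3193 + j316.5 Ω = 316.5∠89.9° Ω.

Z = 0.3193 + j316.5 Ω = 316.5∠89.9° Ω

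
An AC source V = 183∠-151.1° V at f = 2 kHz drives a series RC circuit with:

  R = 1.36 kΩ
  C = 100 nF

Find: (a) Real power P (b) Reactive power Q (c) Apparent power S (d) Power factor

Step 1 — Angular frequency: ω = 2π·f = 2π·2000 = 1.257e+04 rad/s.
Step 2 — Component impedances:
  R: Z = R = 1360 Ω
  C: Z = 1/(jωC) = -j/(ω·C) = 0 - j795.8 Ω
Step 3 — Series combination: Z_total = R + C = 1360 - j795.8 Ω = 1576∠-30.3° Ω.
Step 4 — Source phasor: V = 183∠-151.1° V = -160.2 - j88.44 V.
Step 5 — Current: I = V / Z = -0.05941 - j0.09979 A = 0.1161∠-120.8° A.
Step 6 — Complex power: S = V·I* = 18.34 - j10.73 VA.
Step 7 — Real power: P = Re(S) = 18.34 W.
Step 8 — Reactive power: Q = Im(S) = -10.73 VAR.
Step 9 — Apparent power: |S| = 21.25 VA.
Step 10 — Power factor: PF = P/|S| = 0.8631 (leading).

(a) P = 18.34 W  (b) Q = -10.73 VAR  (c) S = 21.25 VA  (d) PF = 0.8631 (leading)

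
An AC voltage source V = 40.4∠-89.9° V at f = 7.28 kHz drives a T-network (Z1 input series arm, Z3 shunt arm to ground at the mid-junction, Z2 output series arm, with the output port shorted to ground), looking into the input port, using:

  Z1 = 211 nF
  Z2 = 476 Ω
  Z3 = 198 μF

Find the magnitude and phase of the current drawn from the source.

Step 1 — Angular frequency: ω = 2π·f = 2π·7280 = 4.574e+04 rad/s.
Step 2 — Component impedances:
  Z1: Z = 1/(jωC) = -j/(ω·C) = 0 - j103.6 Ω
  Z2: Z = R = 476 Ω
  Z3: Z = 1/(jωC) = -j/(ω·C) = 0 - j0.1104 Ω
Step 3 — With the output port shorted to ground, the output series arm Z2 runs from the junction to ground; the shunt arm Z3 also runs from the junction to ground. They appear in parallel: Z3 || Z2 = 2.561e-05 - j0.1104 Ω.
Step 4 — Series with input arm Z1: Z_in = Z1 + (Z3 || Z2) = 2.561e-05 - j103.7 Ω = 103.7∠-90.0° Ω.
Step 5 — Source phasor: V = 40.4∠-89.9° V = 0.07051 - j40.4 V.
Step 6 — Ohm's law: I = V / Z_total = (0.07051 - j40.4) / (2.561e-05 - j103.7) = 0.3895 + j0.0006797 A.
Step 7 — Convert to polar: |I| = 0.3895 A, ∠I = 0.1°.

I = 0.3895∠0.1° A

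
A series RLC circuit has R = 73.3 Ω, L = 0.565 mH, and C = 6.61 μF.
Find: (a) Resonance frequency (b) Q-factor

Step 1 — Resonance condition Im(Z)=0 gives ω₀ = 1/√(LC).
Step 2 — ω₀ = 1/√(0.000565·6.61e-06) = 1.636e+04 rad/s.
Step 3 — f₀ = ω₀/(2π) = 2604 Hz.
Step 4 — Series Q: Q = ω₀L/R = 1.636e+04·0.000565/73.3 = 0.1261.

(a) f₀ = 2604 Hz  (b) Q = 0.1261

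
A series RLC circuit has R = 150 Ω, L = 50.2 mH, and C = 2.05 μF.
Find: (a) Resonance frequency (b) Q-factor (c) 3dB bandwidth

Step 1 — Resonance condition Im(Z)=0 gives ω₀ = 1/√(LC).
Step 2 — ω₀ = 1/√(0.0502·2.05e-06) = 3117 rad/s.
Step 3 — f₀ = ω₀/(2π) = 496.1 Hz.
Step 4 — Series Q: Q = ω₀L/R = 3117·0.0502/150 = 1.043.
Step 5 — 3dB bandwidth: Δω = ω₀/Q = 2988 rad/s; BW = Δω/(2π) = 475.6 Hz.

(a) f₀ = 496.1 Hz  (b) Q = 1.043  (c) BW = 475.6 Hz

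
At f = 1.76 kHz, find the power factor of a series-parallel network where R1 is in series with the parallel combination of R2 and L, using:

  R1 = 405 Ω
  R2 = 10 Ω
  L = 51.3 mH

Step 1 — Angular frequency: ω = 2π·f = 2π·1760 = 1.106e+04 rad/s.
Step 2 — Component impedances:
  R1: Z = R = 405 Ω
  R2: Z = R = 10 Ω
  L: Z = jωL = j·1.106e+04·0.0513 = 0 + j567.3 Ω
Step 3 — Parallel branch: R2 || L = 1/(1/R2 + 1/L) = 9.997 + j0.1762 Ω.
Step 4 — Series with R1: Z_total = R1 + (R2 || L) = 415 + j0.1762 Ω = 415∠0.0° Ω.
Step 5 — Power factor: PF = cos(φ) = Re(Z)/|Z| = 415/415 = 1.
Step 6 — Type: Im(Z) = 0.1762 ⇒ lagging (phase φ = 0.0°).

PF = 1 (lagging, φ = 0.0°)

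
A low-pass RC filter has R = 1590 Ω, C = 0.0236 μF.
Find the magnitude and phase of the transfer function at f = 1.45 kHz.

Step 1 — Angular frequency: ω = 2π·1450 = 9111 rad/s.
Step 2 — Transfer function: H(jω) = 1/(1 + jωRC).
Step 3 — Denominator: 1 + jωRC = 1 + j·9111·1590·2.36e-08 = 1 + j0.3419.
Step 4 — H = 0.8954 - j0.3061.
Step 5 — Magnitude: |H| = 0.9462 (-0.5 dB); phase: φ = -18.9°.

|H| = 0.9462 (-0.5 dB), φ = -18.9°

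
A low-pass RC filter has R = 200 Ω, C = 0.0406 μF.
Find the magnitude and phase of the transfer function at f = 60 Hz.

Step 1 — Angular frequency: ω = 2π·60 = 377 rad/s.
Step 2 — Transfer function: H(jω) = 1/(1 + jωRC).
Step 3 — Denominator: 1 + jωRC = 1 + j·377·200·4.06e-08 = 1 + j0.003061.
Step 4 — H = 1 - j0.003061.
Step 5 — Magnitude: |H| = 1 (-0.0 dB); phase: φ = -0.2°.

|H| = 1 (-0.0 dB), φ = -0.2°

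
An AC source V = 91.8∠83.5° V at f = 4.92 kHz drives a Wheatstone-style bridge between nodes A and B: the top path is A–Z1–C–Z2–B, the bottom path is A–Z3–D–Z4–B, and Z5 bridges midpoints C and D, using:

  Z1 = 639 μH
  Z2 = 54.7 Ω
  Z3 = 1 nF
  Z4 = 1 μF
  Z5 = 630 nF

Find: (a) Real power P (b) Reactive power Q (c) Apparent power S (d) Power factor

Step 1 — Angular frequency: ω = 2π·f = 2π·4920 = 3.091e+04 rad/s.
Step 2 — Component impedances:
  Z1: Z = jωL = j·3.091e+04·0.000639 = 0 + j19.75 Ω
  Z2: Z = R = 54.7 Ω
  Z3: Z = 1/(jωC) = -j/(ω·C) = 0 - j3.235e+04 Ω
  Z4: Z = 1/(jωC) = -j/(ω·C) = 0 - j32.35 Ω
  Z5: Z = 1/(jωC) = -j/(ω·C) = 0 - j51.35 Ω
Step 3 — Bridge requires nodal analysis (the Z5 bridge couples midpoints C and D, so the two paths cannot be reduced to a simple series/parallel combination). Setting node B to ground and injecting 1 A at node A, the 3-node admittance system at A, C, D solves to V_A = Z_AB = 38.33 - j5.313 Ω = 38.7∠-7.9° Ω.
Step 4 — Source phasor: V = 91.8∠83.5° V = 10.39 + j91.21 V.
Step 5 — Current: I = V / Z = -0.05755 + j2.371 A = 2.372∠91.4° A.
Step 6 — Complex power: S = V·I* = 215.7 - j29.89 VA.
Step 7 — Real power: P = Re(S) = 215.7 W.
Step 8 — Reactive power: Q = Im(S) = -29.89 VAR.
Step 9 — Apparent power: |S| = 217.8 VA.
Step 10 — Power factor: PF = P/|S| = 0.9905 (leading).

(a) P = 215.7 W  (b) Q = -29.89 VAR  (c) S = 217.8 VA  (d) PF = 0.9905 (leading)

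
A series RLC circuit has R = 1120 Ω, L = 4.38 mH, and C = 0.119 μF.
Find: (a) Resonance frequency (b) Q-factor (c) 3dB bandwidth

Step 1 — Resonance: ω₀ = 1/√(LC) = 1/√(0.00438·1.19e-07) = 4.38e+04 rad/s.
Step 2 — f₀ = ω₀/(2π) = 6971 Hz.
Step 3 — Series Q: Q = ω₀L/R = 4.38e+04·0.00438/1120 = 0.1713.
Step 4 — Bandwidth: Δω = ω₀/Q = 2.557e+05 rad/s; BW = Δω/(2π) = 4.07e+04 Hz.

(a) f₀ = 6971 Hz  (b) Q = 0.1713  (c) BW = 4.07e+04 Hz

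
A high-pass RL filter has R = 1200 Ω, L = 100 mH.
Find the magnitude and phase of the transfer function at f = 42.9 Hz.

Step 1 — Angular frequency: ω = 2π·42.9 = 269.5 rad/s.
Step 2 — Transfer function: H(jω) = jωL/(R + jωL).
Step 3 — Numerator jωL = j·26.95; denominator R + jωL = 1200 + j26.95.
Step 4 — H = 0.0005043 + j0.02245.
Step 5 — Magnitude: |H| = 0.02246 (-33.0 dB); phase: φ = 88.7°.

|H| = 0.02246 (-33.0 dB), φ = 88.7°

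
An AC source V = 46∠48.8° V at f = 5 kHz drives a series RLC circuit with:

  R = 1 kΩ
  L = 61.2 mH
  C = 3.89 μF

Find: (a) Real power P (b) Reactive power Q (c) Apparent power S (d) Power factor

Step 1 — Angular frequency: ω = 2π·f = 2π·5000 = 3.142e+04 rad/s.
Step 2 — Component impedances:
  R: Z = R = 1000 Ω
  L: Z = jωL = j·3.142e+04·0.0612 = 0 + j1923 Ω
  C: Z = 1/(jωC) = -j/(ω·C) = 0 - j8.183 Ω
Step 3 — Series combination: Z_total = R + L + C = 1000 + j1914 Ω = 2160∠62.4° Ω.
Step 4 — Source phasor: V = 46∠48.8° V = 30.3 + j34.61 V.
Step 5 — Current: I = V / Z = 0.0207 - j0.005015 A = 0.0213∠-13.6° A.
Step 6 — Complex power: S = V·I* = 0.4536 + j0.8683 VA.
Step 7 — Real power: P = Re(S) = 0.4536 W.
Step 8 — Reactive power: Q = Im(S) = 0.8683 VAR.
Step 9 — Apparent power: |S| = 0.9797 VA.
Step 10 — Power factor: PF = P/|S| = 0.463 (lagging).

(a) P = 0.4536 W  (b) Q = 0.8683 VAR  (c) S = 0.9797 VA  (d) PF = 0.463 (lagging)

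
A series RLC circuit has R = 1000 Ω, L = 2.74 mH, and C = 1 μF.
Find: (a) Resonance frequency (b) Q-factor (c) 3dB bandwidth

Step 1 — Resonance: ω₀ = 1/√(LC) = 1/√(0.00274·1e-06) = 1.91e+04 rad/s.
Step 2 — f₀ = ω₀/(2π) = 3040 Hz.
Step 3 — Series Q: Q = ω₀L/R = 1.91e+04·0.00274/1000 = 0.05235.
Step 4 — Bandwidth: Δω = ω₀/Q = 3.65e+05 rad/s; BW = Δω/(2π) = 5.809e+04 Hz.

(a) f₀ = 3040 Hz  (b) Q = 0.05235  (c) BW = 5.809e+04 Hz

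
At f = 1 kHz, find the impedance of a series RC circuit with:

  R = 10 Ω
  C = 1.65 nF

Step 1 — Angular frequency: ω = 2π·f = 2π·1000 = 6283 rad/s.
Step 2 — Component impedances:
  R: Z = R = 10 Ω
  C: Z = 1/(jωC) = -j/(ω·C) = 0 - j9.646e+04 Ω
Step 3 — Series combination: Z_total = R + C = 10 - j9.646e+04 Ω = 9.646e+04∠-90.0° Ω.

Z = 10 - j9.646e+04 Ω = 9.646e+04∠-90.0° Ω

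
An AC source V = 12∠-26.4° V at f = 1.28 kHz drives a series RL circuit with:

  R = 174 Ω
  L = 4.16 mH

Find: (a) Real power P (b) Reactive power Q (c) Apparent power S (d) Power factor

Step 1 — Angular frequency: ω = 2π·f = 2π·1280 = 8042 rad/s.
Step 2 — Component impedances:
  R: Z = R = 174 Ω
  L: Z = jωL = j·8042·0.00416 = 0 + j33.46 Ω
Step 3 — Series combination: Z_total = R + L = 174 + j33.46 Ω = 177.2∠10.9° Ω.
Step 4 — Source phasor: V = 12∠-26.4° V = 10.75 - j5.336 V.
Step 5 — Current: I = V / Z = 0.05388 - j0.04103 A = 0.06772∠-37.3° A.
Step 6 — Complex power: S = V·I* = 0.7981 + j0.1535 VA.
Step 7 — Real power: P = Re(S) = 0.7981 W.
Step 8 — Reactive power: Q = Im(S) = 0.1535 VAR.
Step 9 — Apparent power: |S| = 0.8127 VA.
Step 10 — Power factor: PF = P/|S| = 0.982 (lagging).

(a) P = 0.7981 W  (b) Q = 0.1535 VAR  (c) S = 0.8127 VA  (d) PF = 0.982 (lagging)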